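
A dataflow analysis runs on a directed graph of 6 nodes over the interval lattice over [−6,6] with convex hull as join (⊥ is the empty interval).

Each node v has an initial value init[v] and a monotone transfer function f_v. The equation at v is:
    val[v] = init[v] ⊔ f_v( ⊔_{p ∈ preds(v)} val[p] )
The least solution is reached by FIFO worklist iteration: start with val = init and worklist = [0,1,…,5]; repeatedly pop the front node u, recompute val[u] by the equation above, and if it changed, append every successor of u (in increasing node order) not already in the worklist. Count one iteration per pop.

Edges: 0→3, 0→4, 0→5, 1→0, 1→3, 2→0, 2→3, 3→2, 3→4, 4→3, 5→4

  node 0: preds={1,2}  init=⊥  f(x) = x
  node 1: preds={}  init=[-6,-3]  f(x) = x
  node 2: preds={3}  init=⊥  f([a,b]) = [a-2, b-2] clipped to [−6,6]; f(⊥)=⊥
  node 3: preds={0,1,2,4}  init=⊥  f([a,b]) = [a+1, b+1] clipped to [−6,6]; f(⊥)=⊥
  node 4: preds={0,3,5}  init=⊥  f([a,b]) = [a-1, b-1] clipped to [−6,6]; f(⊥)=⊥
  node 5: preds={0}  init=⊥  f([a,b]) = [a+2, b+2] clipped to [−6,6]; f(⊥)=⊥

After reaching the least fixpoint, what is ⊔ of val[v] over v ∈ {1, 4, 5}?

[-6,-1]

Iteration log — 15 steps:
  step 1. node 0  ⊔preds=[-6,-3]  new=[-6,-3]  old=⊥  +wl: 
  step 2. node 1  ⊔preds=⊥  new=[-6,-3]  stable
  step 3. node 2  ⊔preds=⊥  new=⊥  stable
  step 4. node 3  ⊔preds=[-6,-3]  new=[-5,-2]  old=⊥  +wl: 2
  step 5. node 4  ⊔preds=[-6,-2]  new=[-6,-3]  old=⊥  +wl: 3
  step 6. node 5  ⊔preds=[-6,-3]  new=[-4,-1]  old=⊥  +wl: 4
  step 7. node 2  ⊔preds=[-5,-2]  new=[-6,-4]  old=⊥  +wl: 0
  step 8. node 3  ⊔preds=[-6,-3]  new=[-5,-2]  stable
  step 9. node 4  ⊔preds=[-6,-1]  new=[-6,-2]  old=[-6,-3]  +wl: 3
  step 10. node 0  ⊔preds=[-6,-3]  new=[-6,-3]  stable
  step 11. node 3  ⊔preds=[-6,-2]  new=[-5,-1]  old=[-5,-2]  +wl: 2,4
  step 12. node 2  ⊔preds=[-5,-1]  new=[-6,-3]  old=[-6,-4]  +wl: 0,3
  step 13. node 4  ⊔preds=[-6,-1]  new=[-6,-2]  stable
  step 14. node 0  ⊔preds=[-6,-3]  new=[-6,-3]  stable
  step 15. node 3  ⊔preds=[-6,-2]  new=[-5,-1]  stable

Least fixpoint reached:
  node 0: [-6,-3]
  node 1: [-6,-3]
  node 2: [-6,-3]
  node 3: [-5,-1]
  node 4: [-6,-2]
  node 5: [-4,-1]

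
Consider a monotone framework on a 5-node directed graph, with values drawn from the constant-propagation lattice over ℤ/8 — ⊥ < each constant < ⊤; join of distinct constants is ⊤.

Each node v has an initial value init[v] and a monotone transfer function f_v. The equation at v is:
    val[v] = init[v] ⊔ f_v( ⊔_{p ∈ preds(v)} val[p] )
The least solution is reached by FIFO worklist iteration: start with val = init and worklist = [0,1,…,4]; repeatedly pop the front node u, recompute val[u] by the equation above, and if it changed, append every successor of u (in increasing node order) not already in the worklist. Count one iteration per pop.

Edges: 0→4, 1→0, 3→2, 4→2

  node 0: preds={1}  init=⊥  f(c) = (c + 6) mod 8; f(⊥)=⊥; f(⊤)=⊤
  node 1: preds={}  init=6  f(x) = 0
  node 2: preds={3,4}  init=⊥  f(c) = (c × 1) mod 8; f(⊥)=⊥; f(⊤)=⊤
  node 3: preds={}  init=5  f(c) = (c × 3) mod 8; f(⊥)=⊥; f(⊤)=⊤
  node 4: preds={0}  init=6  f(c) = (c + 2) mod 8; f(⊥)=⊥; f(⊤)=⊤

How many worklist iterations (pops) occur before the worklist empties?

Trace (8 dequeues):
  [1] u=0 | in 6 | out 4 | prev ⊥ | push {}
  [2] u=1 | in ⊥ | out ⊤ | prev 6 | push {0}
  [3] u=2 | in ⊤ | out ⊤ | prev ⊥ | push {}
  [4] u=3 | in ⊥ | out 5 | ==
  [5] u=4 | in 4 | out 6 | ==
  [6] u=0 | in ⊤ | out ⊤ | prev 4 | push {4}
  [7] u=4 | in ⊤ | out ⊤ | prev 6 | push {2}
  [8] u=2 | in ⊤ | out ⊤ | ==

Converged values:
  [0] ⊤
  [1] ⊤
  [2] ⊤
  [3] 5
  [4] ⊤

8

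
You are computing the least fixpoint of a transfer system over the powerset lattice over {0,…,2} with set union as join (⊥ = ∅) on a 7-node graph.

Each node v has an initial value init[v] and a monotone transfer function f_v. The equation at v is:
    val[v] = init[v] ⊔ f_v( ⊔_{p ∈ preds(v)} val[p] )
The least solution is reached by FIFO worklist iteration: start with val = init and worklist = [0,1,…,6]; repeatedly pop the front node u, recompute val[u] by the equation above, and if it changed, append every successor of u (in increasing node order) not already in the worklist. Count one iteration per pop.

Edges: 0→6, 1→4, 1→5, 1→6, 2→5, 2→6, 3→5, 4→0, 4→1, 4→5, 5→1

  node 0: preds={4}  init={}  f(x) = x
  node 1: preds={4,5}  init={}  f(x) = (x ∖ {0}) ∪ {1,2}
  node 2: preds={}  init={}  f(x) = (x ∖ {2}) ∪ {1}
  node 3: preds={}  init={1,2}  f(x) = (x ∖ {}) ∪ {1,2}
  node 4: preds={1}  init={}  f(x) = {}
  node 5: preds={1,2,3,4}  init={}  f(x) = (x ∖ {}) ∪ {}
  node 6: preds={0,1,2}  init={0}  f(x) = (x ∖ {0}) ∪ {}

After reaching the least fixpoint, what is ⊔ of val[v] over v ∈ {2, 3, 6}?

Worklist (8 pops):
  #1 pop 0: in={} → {} (no change)
  #2 pop 1: in={} → {1,2} (was {}); enqueue []
  #3 pop 2: in={} → {1} (was {}); enqueue []
  #4 pop 3: in={} → {1,2} (no change)
  #5 pop 4: in={1,2} → {} (no change)
  #6 pop 5: in={1,2} → {1,2} (was {}); enqueue [1]
  #7 pop 6: in={1,2} → {0,1,2} (was {0}); enqueue []
  #8 pop 1: in={1,2} → {1,2} (no change)

Fixpoint:
  val[0] = {}
  val[1] = {1,2}
  val[2] = {1}
  val[3] = {1,2}
  val[4] = {}
  val[5] = {1,2}
  val[6] = {0,1,2}

{0,1,2}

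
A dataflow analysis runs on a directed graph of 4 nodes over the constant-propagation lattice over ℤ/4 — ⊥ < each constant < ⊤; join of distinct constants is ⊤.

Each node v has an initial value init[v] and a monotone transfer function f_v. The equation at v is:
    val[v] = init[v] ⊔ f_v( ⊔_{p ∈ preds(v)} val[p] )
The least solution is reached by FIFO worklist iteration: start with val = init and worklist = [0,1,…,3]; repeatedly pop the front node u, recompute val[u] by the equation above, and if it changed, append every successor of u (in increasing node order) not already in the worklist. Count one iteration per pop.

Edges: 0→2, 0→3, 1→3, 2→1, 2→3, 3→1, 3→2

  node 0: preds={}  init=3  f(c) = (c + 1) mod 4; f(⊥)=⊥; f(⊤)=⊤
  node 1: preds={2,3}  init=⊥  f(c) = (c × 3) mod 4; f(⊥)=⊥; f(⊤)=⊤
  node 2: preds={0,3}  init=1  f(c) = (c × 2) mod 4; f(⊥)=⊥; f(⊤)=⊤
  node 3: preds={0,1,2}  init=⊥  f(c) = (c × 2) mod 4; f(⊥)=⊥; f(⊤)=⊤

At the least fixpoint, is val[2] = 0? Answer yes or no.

no

Worklist (7 pops):
  #1 pop 0: in=⊥ → 3 (no change)
  #2 pop 1: in=1 → 3 (was ⊥); enqueue []
  #3 pop 2: in=3 → ⊤ (was 1); enqueue [1]
  #4 pop 3: in=⊤ → ⊤ (was ⊥); enqueue [2]
  #5 pop 1: in=⊤ → ⊤ (was 3); enqueue [3]
  #6 pop 2: in=⊤ → ⊤ (no change)
  #7 pop 3: in=⊤ → ⊤ (no change)

Fixpoint:
  val[0] = 3
  val[1] = ⊤
  val[2] = ⊤
  val[3] = ⊤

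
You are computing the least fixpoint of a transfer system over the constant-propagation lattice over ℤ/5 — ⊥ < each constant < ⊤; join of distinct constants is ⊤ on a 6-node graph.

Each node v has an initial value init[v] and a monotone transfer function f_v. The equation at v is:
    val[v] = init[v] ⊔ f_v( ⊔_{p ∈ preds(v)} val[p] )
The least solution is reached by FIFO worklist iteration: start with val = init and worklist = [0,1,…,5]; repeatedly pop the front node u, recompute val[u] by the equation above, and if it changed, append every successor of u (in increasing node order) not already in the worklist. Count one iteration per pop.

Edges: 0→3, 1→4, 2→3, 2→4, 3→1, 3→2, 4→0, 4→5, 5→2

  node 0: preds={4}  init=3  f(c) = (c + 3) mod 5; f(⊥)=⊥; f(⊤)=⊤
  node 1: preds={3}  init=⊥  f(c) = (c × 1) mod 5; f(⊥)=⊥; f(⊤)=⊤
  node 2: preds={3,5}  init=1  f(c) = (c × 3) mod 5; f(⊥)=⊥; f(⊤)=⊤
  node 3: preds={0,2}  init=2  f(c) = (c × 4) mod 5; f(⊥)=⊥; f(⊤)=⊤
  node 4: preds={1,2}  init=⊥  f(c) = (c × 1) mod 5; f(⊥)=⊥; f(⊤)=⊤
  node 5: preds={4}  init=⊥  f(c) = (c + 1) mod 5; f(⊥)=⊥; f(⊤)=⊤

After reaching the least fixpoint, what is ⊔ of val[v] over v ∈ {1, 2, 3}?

⊤

Iteration log — 11 steps:
  step 1. node 0  ⊔preds=⊥  new=3  stable
  step 2. node 1  ⊔preds=2  new=2  old=⊥  +wl: 
  step 3. node 2  ⊔preds=2  new=1  stable
  step 4. node 3  ⊔preds=⊤  new=⊤  old=2  +wl: 1,2
  step 5. node 4  ⊔preds=⊤  new=⊤  old=⊥  +wl: 0
  step 6. node 5  ⊔preds=⊤  new=⊤  old=⊥  +wl: 
  step 7. node 1  ⊔preds=⊤  new=⊤  old=2  +wl: 4
  step 8. node 2  ⊔preds=⊤  new=⊤  old=1  +wl: 3
  step 9. node 0  ⊔preds=⊤  new=⊤  old=3  +wl: 
  step 10. node 4  ⊔preds=⊤  new=⊤  stable
  step 11. node 3  ⊔preds=⊤  new=⊤  stable

Least fixpoint reached:
  node 0: ⊤
  node 1: ⊤
  node 2: ⊤
  node 3: ⊤
  node 4: ⊤
  node 5: ⊤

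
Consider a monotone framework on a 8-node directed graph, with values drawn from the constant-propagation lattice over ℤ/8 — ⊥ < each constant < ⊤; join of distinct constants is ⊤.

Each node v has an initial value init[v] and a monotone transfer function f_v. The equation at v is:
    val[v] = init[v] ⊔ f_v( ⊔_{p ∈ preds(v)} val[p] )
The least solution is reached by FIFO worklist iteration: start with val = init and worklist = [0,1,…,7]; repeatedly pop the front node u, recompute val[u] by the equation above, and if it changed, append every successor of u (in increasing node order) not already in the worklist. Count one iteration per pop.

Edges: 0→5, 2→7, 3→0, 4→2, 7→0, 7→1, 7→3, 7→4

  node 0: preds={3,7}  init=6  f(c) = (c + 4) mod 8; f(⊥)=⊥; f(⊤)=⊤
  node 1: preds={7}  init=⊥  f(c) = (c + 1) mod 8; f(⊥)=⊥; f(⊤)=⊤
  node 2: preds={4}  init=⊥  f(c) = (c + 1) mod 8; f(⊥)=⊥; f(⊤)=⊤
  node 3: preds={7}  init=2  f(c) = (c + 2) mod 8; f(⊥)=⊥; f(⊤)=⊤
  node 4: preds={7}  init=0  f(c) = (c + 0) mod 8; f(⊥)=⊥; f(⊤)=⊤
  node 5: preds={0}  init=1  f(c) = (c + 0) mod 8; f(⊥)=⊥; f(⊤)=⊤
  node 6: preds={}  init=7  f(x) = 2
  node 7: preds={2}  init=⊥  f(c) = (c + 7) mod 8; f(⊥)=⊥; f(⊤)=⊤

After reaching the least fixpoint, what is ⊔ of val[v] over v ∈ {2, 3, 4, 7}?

⊤

Trace (13 dequeues):
  [1] u=0 | in 2 | out 6 | ==
  [2] u=1 | in ⊥ | out ⊥ | ==
  [3] u=2 | in 0 | out 1 | prev ⊥ | push {}
  [4] u=3 | in ⊥ | out 2 | ==
  [5] u=4 | in ⊥ | out 0 | ==
  [6] u=5 | in 6 | out ⊤ | prev 1 | push {}
  [7] u=6 | in ⊥ | out ⊤ | prev 7 | push {}
  [8] u=7 | in 1 | out 0 | prev ⊥ | push {0,1,3,4}
  [9] u=0 | in ⊤ | out ⊤ | prev 6 | push {5}
  [10] u=1 | in 0 | out 1 | prev ⊥ | push {}
  [11] u=3 | in 0 | out 2 | ==
  [12] u=4 | in 0 | out 0 | ==
  [13] u=5 | in ⊤ | out ⊤ | ==

Converged values:
  [0] ⊤
  [1] 1
  [2] 1
  [3] 2
  [4] 0
  [5] ⊤
  [6] ⊤
  [7] 0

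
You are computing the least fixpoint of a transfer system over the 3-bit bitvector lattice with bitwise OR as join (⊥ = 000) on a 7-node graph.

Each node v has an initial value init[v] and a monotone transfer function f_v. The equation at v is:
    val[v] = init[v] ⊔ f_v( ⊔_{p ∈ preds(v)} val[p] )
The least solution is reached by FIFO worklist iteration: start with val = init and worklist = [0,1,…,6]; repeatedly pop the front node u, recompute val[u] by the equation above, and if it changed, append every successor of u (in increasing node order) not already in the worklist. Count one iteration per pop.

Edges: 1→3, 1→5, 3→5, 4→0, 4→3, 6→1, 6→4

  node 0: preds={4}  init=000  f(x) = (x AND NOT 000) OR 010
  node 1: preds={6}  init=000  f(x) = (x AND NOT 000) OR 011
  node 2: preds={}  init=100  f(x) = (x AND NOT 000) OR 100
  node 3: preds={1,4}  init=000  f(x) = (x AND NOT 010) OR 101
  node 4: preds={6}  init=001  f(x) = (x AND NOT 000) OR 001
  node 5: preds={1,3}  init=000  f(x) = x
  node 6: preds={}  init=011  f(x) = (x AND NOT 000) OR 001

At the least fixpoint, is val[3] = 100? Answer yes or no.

Worklist (9 pops):
  #1 pop 0: in=001 → 011 (was 000); enqueue []
  #2 pop 1: in=011 → 011 (was 000); enqueue []
  #3 pop 2: in=000 → 100 (no change)
  #4 pop 3: in=011 → 101 (was 000); enqueue []
  #5 pop 4: in=011 → 011 (was 001); enqueue [0,3]
  #6 pop 5: in=111 → 111 (was 000); enqueue []
  #7 pop 6: in=000 → 011 (no change)
  #8 pop 0: in=011 → 011 (no change)
  #9 pop 3: in=011 → 101 (no change)

Fixpoint:
  val[0] = 011
  val[1] = 011
  val[2] = 100
  val[3] = 101
  val[4] = 011
  val[5] = 111
  val[6] = 011

no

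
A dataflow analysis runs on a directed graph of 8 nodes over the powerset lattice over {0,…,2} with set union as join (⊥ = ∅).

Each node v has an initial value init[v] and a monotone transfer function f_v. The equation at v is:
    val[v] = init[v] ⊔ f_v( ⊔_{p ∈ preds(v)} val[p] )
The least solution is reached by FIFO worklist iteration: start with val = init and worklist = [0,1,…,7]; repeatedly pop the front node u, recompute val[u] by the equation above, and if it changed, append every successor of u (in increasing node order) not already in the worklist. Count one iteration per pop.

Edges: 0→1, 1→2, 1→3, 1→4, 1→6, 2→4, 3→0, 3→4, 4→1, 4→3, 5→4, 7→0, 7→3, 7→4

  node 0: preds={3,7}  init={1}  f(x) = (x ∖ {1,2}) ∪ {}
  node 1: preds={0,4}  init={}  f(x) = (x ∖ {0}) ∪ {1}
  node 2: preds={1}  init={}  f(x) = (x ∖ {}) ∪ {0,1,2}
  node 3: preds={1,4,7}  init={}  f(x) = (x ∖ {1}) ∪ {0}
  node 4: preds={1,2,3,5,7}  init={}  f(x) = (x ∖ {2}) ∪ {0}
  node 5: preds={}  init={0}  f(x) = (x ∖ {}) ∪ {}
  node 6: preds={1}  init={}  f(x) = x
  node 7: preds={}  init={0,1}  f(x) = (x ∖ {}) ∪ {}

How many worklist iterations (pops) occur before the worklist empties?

11

Trace (11 dequeues):
  [1] u=0 | in {0,1} | out {0,1} | prev {1} | push {}
  [2] u=1 | in {0,1} | out {1} | prev {} | push {}
  [3] u=2 | in {1} | out {0,1,2} | prev {} | push {}
  [4] u=3 | in {0,1} | out {0} | prev {} | push {0}
  [5] u=4 | in {0,1,2} | out {0,1} | prev {} | push {1,3}
  [6] u=5 | in {} | out {0} | ==
  [7] u=6 | in {1} | out {1} | prev {} | push {}
  [8] u=7 | in {} | out {0,1} | ==
  [9] u=0 | in {0,1} | out {0,1} | ==
  [10] u=1 | in {0,1} | out {1} | ==
  [11] u=3 | in {0,1} | out {0} | ==

Converged values:
  [0] {0,1}
  [1] {1}
  [2] {0,1,2}
  [3] {0}
  [4] {0,1}
  [5] {0}
  [6] {1}
  [7] {0,1}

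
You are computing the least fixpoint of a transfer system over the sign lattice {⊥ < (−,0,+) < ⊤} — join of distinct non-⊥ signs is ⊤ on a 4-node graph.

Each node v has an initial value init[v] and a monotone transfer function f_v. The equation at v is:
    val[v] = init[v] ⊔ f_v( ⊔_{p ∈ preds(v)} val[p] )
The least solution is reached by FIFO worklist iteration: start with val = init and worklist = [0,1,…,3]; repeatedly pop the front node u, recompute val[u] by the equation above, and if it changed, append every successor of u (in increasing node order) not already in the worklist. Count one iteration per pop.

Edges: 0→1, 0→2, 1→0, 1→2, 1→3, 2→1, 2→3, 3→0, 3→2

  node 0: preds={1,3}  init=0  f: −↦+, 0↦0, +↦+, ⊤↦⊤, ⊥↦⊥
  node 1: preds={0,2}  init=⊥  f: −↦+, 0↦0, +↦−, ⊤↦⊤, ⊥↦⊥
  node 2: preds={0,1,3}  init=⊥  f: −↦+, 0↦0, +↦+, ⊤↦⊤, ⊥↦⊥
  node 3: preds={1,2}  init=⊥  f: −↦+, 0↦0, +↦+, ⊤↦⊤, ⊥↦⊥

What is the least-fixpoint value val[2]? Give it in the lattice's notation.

Worklist (7 pops):
  #1 pop 0: in=⊥ → 0 (no change)
  #2 pop 1: in=0 → 0 (was ⊥); enqueue [0]
  #3 pop 2: in=0 → 0 (was ⊥); enqueue [1]
  #4 pop 3: in=0 → 0 (was ⊥); enqueue [2]
  #5 pop 0: in=0 → 0 (no change)
  #6 pop 1: in=0 → 0 (no change)
  #7 pop 2: in=0 → 0 (no change)

Fixpoint:
  val[0] = 0
  val[1] = 0
  val[2] = 0
  val[3] = 0

0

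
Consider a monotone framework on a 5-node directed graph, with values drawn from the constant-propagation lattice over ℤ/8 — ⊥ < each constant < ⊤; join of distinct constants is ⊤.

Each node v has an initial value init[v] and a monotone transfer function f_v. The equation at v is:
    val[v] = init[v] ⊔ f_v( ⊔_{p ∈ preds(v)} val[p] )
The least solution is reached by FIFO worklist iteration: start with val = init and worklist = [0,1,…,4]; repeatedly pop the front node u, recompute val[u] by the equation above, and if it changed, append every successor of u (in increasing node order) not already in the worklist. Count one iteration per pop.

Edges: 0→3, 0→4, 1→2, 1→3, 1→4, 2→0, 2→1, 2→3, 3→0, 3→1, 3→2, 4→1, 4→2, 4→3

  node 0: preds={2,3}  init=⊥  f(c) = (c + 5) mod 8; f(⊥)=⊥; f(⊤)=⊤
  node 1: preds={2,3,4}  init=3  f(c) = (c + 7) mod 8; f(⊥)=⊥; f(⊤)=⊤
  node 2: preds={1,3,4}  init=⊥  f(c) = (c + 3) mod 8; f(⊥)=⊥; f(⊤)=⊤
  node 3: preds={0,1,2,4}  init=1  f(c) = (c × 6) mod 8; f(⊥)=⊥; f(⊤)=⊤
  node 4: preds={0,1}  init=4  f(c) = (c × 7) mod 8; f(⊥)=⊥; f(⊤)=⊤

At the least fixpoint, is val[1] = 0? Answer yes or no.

Trace (10 dequeues):
  [1] u=0 | in 1 | out 6 | prev ⊥ | push {}
  [2] u=1 | in ⊤ | out ⊤ | prev 3 | push {}
  [3] u=2 | in ⊤ | out ⊤ | prev ⊥ | push {0,1}
  [4] u=3 | in ⊤ | out ⊤ | prev 1 | push {2}
  [5] u=4 | in ⊤ | out ⊤ | prev 4 | push {3}
  [6] u=0 | in ⊤ | out ⊤ | prev 6 | push {4}
  [7] u=1 | in ⊤ | out ⊤ | ==
  [8] u=2 | in ⊤ | out ⊤ | ==
  [9] u=3 | in ⊤ | out ⊤ | ==
  [10] u=4 | in ⊤ | out ⊤ | ==

Converged values:
  [0] ⊤
  [1] ⊤
  [2] ⊤
  [3] ⊤
  [4] ⊤

no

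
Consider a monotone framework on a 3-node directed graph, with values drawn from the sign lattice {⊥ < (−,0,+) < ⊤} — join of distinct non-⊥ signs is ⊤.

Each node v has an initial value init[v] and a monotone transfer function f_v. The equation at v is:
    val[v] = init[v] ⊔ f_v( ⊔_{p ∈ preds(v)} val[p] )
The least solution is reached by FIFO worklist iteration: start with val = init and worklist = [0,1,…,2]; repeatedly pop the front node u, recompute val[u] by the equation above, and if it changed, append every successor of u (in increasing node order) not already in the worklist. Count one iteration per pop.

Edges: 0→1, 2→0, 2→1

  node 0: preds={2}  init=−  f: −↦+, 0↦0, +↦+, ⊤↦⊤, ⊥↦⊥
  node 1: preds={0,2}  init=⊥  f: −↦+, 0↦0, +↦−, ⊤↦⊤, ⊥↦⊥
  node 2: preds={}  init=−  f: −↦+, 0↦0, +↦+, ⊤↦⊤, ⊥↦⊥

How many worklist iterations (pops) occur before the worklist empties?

Iteration log — 3 steps:
  step 1. node 0  ⊔preds=−  new=⊤  old=−  +wl: 
  step 2. node 1  ⊔preds=⊤  new=⊤  old=⊥  +wl: 
  step 3. node 2  ⊔preds=⊥  new=−  stable

Least fixpoint reached:
  node 0: ⊤
  node 1: ⊤
  node 2: −

3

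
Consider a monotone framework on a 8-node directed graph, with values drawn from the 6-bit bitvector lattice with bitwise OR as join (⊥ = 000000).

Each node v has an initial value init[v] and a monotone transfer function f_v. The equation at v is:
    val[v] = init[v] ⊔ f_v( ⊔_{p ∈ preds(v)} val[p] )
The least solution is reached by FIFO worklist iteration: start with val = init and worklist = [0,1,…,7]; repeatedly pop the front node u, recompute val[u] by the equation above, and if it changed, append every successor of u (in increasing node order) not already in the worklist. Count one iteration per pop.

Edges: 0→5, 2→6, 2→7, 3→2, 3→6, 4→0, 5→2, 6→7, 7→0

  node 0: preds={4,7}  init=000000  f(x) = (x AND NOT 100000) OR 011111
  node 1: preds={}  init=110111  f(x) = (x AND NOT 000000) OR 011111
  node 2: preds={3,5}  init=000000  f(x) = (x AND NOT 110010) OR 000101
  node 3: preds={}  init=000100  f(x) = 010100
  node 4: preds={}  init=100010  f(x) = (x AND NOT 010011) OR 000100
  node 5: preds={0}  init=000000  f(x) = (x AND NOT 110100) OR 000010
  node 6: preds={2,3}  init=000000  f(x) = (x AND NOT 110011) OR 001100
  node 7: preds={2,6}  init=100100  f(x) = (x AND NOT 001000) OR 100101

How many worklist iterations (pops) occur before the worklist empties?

12

Iteration log — 12 steps:
  step 1. node 0  ⊔preds=100110  new=011111  old=000000  +wl: 
  step 2. node 1  ⊔preds=000000  new=111111  old=110111  +wl: 
  step 3. node 2  ⊔preds=000100  new=000101  old=000000  +wl: 
  step 4. node 3  ⊔preds=000000  new=010100  old=000100  +wl: 2
  step 5. node 4  ⊔preds=000000  new=100110  old=100010  +wl: 0
  step 6. node 5  ⊔preds=011111  new=001011  old=000000  +wl: 
  step 7. node 6  ⊔preds=010101  new=001100  old=000000  +wl: 
  step 8. node 7  ⊔preds=001101  new=100101  old=100100  +wl: 
  step 9. node 2  ⊔preds=011111  new=001101  old=000101  +wl: 6,7
  step 10. node 0  ⊔preds=100111  new=011111  stable
  step 11. node 6  ⊔preds=011101  new=001100  stable
  step 12. node 7  ⊔preds=001101  new=100101  stable

Least fixpoint reached:
  node 0: 011111
  node 1: 111111
  node 2: 001101
  node 3: 010100
  node 4: 100110
  node 5: 001011
  node 6: 001100
  node 7: 100101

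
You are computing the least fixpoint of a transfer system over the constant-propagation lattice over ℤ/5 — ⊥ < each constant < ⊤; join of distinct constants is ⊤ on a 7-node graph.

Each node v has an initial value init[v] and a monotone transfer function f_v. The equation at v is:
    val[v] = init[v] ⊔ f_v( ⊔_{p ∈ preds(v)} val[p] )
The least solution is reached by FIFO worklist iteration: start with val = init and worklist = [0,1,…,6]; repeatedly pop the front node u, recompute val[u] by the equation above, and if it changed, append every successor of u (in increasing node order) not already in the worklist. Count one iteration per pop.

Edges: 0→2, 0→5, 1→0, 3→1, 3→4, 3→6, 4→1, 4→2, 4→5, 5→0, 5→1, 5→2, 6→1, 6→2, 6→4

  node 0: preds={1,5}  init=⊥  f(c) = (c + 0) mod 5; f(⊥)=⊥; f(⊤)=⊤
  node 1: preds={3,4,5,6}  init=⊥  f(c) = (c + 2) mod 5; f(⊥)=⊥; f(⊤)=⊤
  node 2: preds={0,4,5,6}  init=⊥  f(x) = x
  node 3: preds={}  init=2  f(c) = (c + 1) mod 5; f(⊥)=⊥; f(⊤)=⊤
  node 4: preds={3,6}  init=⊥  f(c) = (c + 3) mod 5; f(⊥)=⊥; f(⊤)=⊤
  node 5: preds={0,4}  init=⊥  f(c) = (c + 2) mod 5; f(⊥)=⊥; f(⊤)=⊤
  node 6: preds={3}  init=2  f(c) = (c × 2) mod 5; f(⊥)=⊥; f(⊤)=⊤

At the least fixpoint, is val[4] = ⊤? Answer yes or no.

Trace (15 dequeues):
  [1] u=0 | in ⊥ | out ⊥ | ==
  [2] u=1 | in 2 | out 4 | prev ⊥ | push {0}
  [3] u=2 | in 2 | out 2 | prev ⊥ | push {}
  [4] u=3 | in ⊥ | out 2 | ==
  [5] u=4 | in 2 | out 0 | prev ⊥ | push {1,2}
  [6] u=5 | in 0 | out 2 | prev ⊥ | push {}
  [7] u=6 | in 2 | out ⊤ | prev 2 | push {4}
  [8] u=0 | in ⊤ | out ⊤ | prev ⊥ | push {5}
  [9] u=1 | in ⊤ | out ⊤ | prev 4 | push {0}
  [10] u=2 | in ⊤ | out ⊤ | prev 2 | push {}
  [11] u=4 | in ⊤ | out ⊤ | prev 0 | push {1,2}
  [12] u=5 | in ⊤ | out ⊤ | prev 2 | push {}
  [13] u=0 | in ⊤ | out ⊤ | ==
  [14] u=1 | in ⊤ | out ⊤ | ==
  [15] u=2 | in ⊤ | out ⊤ | ==

Converged values:
  [0] ⊤
  [1] ⊤
  [2] ⊤
  [3] 2
  [4] ⊤
  [5] ⊤
  [6] ⊤

yes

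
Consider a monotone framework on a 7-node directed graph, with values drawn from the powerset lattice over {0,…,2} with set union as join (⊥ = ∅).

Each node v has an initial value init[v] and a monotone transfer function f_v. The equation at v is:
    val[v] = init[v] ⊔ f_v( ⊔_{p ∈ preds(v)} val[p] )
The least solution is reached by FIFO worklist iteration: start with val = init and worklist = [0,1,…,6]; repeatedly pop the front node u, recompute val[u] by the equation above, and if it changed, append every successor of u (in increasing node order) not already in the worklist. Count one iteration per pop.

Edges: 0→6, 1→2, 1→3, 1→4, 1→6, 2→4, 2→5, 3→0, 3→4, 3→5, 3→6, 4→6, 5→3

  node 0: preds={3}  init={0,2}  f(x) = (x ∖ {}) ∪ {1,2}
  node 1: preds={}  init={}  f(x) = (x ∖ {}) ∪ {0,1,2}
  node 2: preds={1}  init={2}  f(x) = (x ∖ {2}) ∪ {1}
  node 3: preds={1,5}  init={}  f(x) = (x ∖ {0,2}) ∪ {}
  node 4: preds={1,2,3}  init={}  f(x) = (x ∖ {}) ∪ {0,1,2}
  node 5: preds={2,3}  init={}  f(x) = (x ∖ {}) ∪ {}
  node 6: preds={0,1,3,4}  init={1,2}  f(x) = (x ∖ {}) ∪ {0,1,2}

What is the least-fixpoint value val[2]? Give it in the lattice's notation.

Worklist (9 pops):
  #1 pop 0: in={} → {0,1,2} (was {0,2}); enqueue []
  #2 pop 1: in={} → {0,1,2} (was {}); enqueue []
  #3 pop 2: in={0,1,2} → {0,1,2} (was {2}); enqueue []
  #4 pop 3: in={0,1,2} → {1} (was {}); enqueue [0]
  #5 pop 4: in={0,1,2} → {0,1,2} (was {}); enqueue []
  #6 pop 5: in={0,1,2} → {0,1,2} (was {}); enqueue [3]
  #7 pop 6: in={0,1,2} → {0,1,2} (was {1,2}); enqueue []
  #8 pop 0: in={1} → {0,1,2} (no change)
  #9 pop 3: in={0,1,2} → {1} (no change)

Fixpoint:
  val[0] = {0,1,2}
  val[1] = {0,1,2}
  val[2] = {0,1,2}
  val[3] = {1}
  val[4] = {0,1,2}
  val[5] = {0,1,2}
  val[6] = {0,1,2}

{0,1,2}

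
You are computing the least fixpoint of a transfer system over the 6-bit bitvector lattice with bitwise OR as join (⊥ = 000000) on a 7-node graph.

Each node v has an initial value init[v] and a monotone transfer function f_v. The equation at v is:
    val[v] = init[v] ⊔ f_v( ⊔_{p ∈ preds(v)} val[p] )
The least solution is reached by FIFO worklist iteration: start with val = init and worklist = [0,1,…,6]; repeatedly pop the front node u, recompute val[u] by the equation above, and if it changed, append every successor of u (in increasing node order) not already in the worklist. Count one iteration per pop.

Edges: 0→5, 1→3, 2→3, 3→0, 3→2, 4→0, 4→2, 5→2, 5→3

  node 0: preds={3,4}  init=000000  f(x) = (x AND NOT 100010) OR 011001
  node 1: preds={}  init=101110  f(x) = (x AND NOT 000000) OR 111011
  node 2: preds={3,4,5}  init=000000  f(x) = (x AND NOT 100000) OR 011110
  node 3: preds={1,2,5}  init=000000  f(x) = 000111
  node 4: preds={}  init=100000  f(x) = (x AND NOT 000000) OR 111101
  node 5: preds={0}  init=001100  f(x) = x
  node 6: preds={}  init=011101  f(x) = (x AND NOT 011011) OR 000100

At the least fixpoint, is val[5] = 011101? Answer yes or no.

yes

Iteration log — 11 steps:
  step 1. node 0  ⊔preds=100000  new=011001  old=000000  +wl: 
  step 2. node 1  ⊔preds=000000  new=111111  old=101110  +wl: 
  step 3. node 2  ⊔preds=101100  new=011110  old=000000  +wl: 
  step 4. node 3  ⊔preds=111111  new=000111  old=000000  +wl: 0,2
  step 5. node 4  ⊔preds=000000  new=111101  old=100000  +wl: 
  step 6. node 5  ⊔preds=011001  new=011101  old=001100  +wl: 3
  step 7. node 6  ⊔preds=000000  new=011101  stable
  step 8. node 0  ⊔preds=111111  new=011101  old=011001  +wl: 5
  step 9. node 2  ⊔preds=111111  new=011111  old=011110  +wl: 
  step 10. node 3  ⊔preds=111111  new=000111  stable
  step 11. node 5  ⊔preds=011101  new=011101  stable

Least fixpoint reached:
  node 0: 011101
  node 1: 111111
  node 2: 011111
  node 3: 000111
  node 4: 111101
  node 5: 011101
  node 6: 011101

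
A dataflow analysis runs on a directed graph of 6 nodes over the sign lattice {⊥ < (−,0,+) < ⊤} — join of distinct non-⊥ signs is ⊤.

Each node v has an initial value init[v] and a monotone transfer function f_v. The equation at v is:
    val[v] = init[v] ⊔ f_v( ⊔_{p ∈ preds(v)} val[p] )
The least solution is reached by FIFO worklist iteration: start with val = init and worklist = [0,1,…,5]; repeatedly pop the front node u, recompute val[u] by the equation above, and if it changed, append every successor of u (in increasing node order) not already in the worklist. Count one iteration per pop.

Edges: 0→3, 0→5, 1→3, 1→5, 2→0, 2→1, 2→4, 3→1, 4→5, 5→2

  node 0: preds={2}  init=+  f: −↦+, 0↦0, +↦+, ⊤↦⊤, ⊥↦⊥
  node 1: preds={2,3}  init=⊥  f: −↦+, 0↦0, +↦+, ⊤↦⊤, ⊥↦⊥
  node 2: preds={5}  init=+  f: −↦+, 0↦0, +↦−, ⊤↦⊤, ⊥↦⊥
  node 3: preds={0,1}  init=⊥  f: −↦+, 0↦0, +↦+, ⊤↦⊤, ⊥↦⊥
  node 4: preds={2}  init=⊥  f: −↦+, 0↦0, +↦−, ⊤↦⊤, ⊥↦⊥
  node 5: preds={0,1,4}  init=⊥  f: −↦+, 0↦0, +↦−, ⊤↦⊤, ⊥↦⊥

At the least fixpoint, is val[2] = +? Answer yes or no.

Worklist (14 pops):
  #1 pop 0: in=+ → + (no change)
  #2 pop 1: in=+ → + (was ⊥); enqueue []
  #3 pop 2: in=⊥ → + (no change)
  #4 pop 3: in=+ → + (was ⊥); enqueue [1]
  #5 pop 4: in=+ → − (was ⊥); enqueue []
  #6 pop 5: in=⊤ → ⊤ (was ⊥); enqueue [2]
  #7 pop 1: in=+ → + (no change)
  #8 pop 2: in=⊤ → ⊤ (was +); enqueue [0,1,4]
  #9 pop 0: in=⊤ → ⊤ (was +); enqueue [3,5]
  #10 pop 1: in=⊤ → ⊤ (was +); enqueue []
  #11 pop 4: in=⊤ → ⊤ (was −); enqueue []
  #12 pop 3: in=⊤ → ⊤ (was +); enqueue [1]
  #13 pop 5: in=⊤ → ⊤ (no change)
  #14 pop 1: in=⊤ → ⊤ (no change)

Fixpoint:
  val[0] = ⊤
  val[1] = ⊤
  val[2] = ⊤
  val[3] = ⊤
  val[4] = ⊤
  val[5] = ⊤

no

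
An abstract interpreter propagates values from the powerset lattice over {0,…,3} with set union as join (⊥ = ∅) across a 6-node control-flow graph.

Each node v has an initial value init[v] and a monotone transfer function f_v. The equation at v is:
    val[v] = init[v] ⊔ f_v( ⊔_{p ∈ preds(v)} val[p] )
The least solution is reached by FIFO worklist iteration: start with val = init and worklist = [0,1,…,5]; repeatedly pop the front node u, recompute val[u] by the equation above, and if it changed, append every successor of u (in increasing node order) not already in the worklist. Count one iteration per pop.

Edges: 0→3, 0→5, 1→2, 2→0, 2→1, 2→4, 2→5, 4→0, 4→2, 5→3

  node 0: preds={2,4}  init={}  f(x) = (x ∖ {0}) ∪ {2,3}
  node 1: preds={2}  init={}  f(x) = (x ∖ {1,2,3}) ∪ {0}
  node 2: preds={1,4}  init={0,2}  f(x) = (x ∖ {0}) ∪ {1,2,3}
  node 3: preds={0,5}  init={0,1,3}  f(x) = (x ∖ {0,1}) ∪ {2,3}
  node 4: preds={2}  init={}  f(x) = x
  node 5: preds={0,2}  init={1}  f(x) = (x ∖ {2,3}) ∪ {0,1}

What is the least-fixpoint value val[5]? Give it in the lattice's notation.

{0,1}

Trace (11 dequeues):
  [1] u=0 | in {0,2} | out {2,3} | prev {} | push {}
  [2] u=1 | in {0,2} | out {0} | prev {} | push {}
  [3] u=2 | in {0} | out {0,1,2,3} | prev {0,2} | push {0,1}
  [4] u=3 | in {1,2,3} | out {0,1,2,3} | prev {0,1,3} | push {}
  [5] u=4 | in {0,1,2,3} | out {0,1,2,3} | prev {} | push {2}
  [6] u=5 | in {0,1,2,3} | out {0,1} | prev {1} | push {3}
  [7] u=0 | in {0,1,2,3} | out {1,2,3} | prev {2,3} | push {5}
  [8] u=1 | in {0,1,2,3} | out {0} | ==
  [9] u=2 | in {0,1,2,3} | out {0,1,2,3} | ==
  [10] u=3 | in {0,1,2,3} | out {0,1,2,3} | ==
  [11] u=5 | in {0,1,2,3} | out {0,1} | ==

Converged values:
  [0] {1,2,3}
  [1] {0}
  [2] {0,1,2,3}
  [3] {0,1,2,3}
  [4] {0,1,2,3}
  [5] {0,1}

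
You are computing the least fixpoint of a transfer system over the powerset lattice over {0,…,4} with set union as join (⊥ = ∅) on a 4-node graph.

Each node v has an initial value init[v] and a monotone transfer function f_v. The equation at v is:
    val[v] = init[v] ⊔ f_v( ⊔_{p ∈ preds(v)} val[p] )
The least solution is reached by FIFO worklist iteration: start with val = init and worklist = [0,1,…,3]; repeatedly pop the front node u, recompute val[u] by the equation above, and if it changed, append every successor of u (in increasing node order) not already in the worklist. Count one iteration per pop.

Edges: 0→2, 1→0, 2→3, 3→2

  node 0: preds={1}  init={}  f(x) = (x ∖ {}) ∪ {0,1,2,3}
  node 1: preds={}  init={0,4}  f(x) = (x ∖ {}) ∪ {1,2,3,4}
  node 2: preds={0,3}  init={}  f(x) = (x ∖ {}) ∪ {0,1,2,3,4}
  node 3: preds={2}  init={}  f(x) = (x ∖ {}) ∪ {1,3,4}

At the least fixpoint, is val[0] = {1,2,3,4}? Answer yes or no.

no

Iteration log — 6 steps:
  step 1. node 0  ⊔preds={0,4}  new={0,1,2,3,4}  old={}  +wl: 
  step 2. node 1  ⊔preds={}  new={0,1,2,3,4}  old={0,4}  +wl: 0
  step 3. node 2  ⊔preds={0,1,2,3,4}  new={0,1,2,3,4}  old={}  +wl: 
  step 4. node 3  ⊔preds={0,1,2,3,4}  new={0,1,2,3,4}  old={}  +wl: 2
  step 5. node 0  ⊔preds={0,1,2,3,4}  new={0,1,2,3,4}  stable
  step 6. node 2  ⊔preds={0,1,2,3,4}  new={0,1,2,3,4}  stable

Least fixpoint reached:
  node 0: {0,1,2,3,4}
  node 1: {0,1,2,3,4}
  node 2: {0,1,2,3,4}
  node 3: {0,1,2,3,4}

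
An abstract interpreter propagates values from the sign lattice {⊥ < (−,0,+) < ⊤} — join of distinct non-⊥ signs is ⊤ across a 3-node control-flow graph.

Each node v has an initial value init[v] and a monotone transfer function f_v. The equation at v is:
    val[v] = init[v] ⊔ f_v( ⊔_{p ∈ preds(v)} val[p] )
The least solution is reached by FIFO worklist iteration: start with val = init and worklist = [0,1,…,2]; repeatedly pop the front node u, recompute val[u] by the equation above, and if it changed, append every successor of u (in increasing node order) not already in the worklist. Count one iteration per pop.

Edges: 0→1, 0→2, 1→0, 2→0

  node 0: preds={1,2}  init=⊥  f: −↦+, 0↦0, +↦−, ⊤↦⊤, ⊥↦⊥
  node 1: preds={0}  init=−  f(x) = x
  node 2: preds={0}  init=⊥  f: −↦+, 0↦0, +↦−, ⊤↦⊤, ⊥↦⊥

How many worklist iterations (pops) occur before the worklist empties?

7

Iteration log — 7 steps:
  step 1. node 0  ⊔preds=−  new=+  old=⊥  +wl: 
  step 2. node 1  ⊔preds=+  new=⊤  old=−  +wl: 0
  step 3. node 2  ⊔preds=+  new=−  old=⊥  +wl: 
  step 4. node 0  ⊔preds=⊤  new=⊤  old=+  +wl: 1,2
  step 5. node 1  ⊔preds=⊤  new=⊤  stable
  step 6. node 2  ⊔preds=⊤  new=⊤  old=−  +wl: 0
  step 7. node 0  ⊔preds=⊤  new=⊤  stable

Least fixpoint reached:
  node 0: ⊤
  node 1: ⊤
  node 2: ⊤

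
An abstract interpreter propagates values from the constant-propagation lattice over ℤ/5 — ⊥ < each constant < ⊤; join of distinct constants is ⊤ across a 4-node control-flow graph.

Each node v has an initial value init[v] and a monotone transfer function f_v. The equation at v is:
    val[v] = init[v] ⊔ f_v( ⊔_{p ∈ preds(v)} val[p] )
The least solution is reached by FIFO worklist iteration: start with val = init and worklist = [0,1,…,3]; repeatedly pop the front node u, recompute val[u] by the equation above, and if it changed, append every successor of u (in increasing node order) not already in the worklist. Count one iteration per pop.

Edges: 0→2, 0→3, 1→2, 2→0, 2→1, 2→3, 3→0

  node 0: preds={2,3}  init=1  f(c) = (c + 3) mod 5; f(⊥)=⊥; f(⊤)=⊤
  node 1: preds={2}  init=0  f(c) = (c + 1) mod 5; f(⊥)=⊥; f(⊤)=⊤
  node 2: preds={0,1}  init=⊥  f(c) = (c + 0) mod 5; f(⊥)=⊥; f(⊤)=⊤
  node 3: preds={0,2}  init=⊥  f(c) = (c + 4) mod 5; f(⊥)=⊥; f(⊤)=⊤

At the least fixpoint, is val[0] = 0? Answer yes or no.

Worklist (8 pops):
  #1 pop 0: in=⊥ → 1 (no change)
  #2 pop 1: in=⊥ → 0 (no change)
  #3 pop 2: in=⊤ → ⊤ (was ⊥); enqueue [0,1]
  #4 pop 3: in=⊤ → ⊤ (was ⊥); enqueue []
  #5 pop 0: in=⊤ → ⊤ (was 1); enqueue [2,3]
  #6 pop 1: in=⊤ → ⊤ (was 0); enqueue []
  #7 pop 2: in=⊤ → ⊤ (no change)
  #8 pop 3: in=⊤ → ⊤ (no change)

Fixpoint:
  val[0] = ⊤
  val[1] = ⊤
  val[2] = ⊤
  val[3] = ⊤

no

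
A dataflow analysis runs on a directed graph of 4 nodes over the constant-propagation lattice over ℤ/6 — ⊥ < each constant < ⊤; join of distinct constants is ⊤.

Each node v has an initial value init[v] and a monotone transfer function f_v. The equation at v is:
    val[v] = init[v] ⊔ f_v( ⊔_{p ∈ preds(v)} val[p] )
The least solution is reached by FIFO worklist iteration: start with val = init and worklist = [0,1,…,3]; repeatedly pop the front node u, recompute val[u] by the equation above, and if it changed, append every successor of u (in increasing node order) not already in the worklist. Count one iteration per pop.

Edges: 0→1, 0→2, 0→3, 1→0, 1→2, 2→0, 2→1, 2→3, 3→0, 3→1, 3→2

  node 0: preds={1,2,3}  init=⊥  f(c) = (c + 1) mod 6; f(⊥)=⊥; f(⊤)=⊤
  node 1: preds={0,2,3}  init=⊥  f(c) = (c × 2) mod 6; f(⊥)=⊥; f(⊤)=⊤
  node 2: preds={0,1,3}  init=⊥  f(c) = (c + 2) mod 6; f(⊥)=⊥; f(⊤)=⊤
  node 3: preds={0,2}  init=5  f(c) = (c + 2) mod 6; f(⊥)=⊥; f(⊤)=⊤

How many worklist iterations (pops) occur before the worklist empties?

Trace (8 dequeues):
  [1] u=0 | in 5 | out 0 | prev ⊥ | push {}
  [2] u=1 | in ⊤ | out ⊤ | prev ⊥ | push {0}
  [3] u=2 | in ⊤ | out ⊤ | prev ⊥ | push {1}
  [4] u=3 | in ⊤ | out ⊤ | prev 5 | push {2}
  [5] u=0 | in ⊤ | out ⊤ | prev 0 | push {3}
  [6] u=1 | in ⊤ | out ⊤ | ==
  [7] u=2 | in ⊤ | out ⊤ | ==
  [8] u=3 | in ⊤ | out ⊤ | ==

Converged values:
  [0] ⊤
  [1] ⊤
  [2] ⊤
  [3] ⊤

8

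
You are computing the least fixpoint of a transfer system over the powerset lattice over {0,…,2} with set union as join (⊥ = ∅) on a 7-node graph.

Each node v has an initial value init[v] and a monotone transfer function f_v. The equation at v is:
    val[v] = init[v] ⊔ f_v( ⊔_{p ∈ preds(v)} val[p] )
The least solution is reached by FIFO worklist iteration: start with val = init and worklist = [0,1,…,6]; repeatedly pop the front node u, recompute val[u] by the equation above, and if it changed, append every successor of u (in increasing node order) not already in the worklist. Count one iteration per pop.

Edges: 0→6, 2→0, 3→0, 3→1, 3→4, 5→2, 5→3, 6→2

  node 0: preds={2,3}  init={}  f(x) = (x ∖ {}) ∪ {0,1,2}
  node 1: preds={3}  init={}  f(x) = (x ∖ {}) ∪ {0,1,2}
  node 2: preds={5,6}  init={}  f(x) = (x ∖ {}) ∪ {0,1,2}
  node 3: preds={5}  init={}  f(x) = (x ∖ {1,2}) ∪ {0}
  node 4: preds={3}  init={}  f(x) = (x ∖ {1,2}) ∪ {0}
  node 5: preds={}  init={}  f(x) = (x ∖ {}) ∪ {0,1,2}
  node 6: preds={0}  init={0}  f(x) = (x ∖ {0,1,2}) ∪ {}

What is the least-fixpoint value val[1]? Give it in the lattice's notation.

{0,1,2}

Trace (11 dequeues):
  [1] u=0 | in {} | out {0,1,2} | prev {} | push {}
  [2] u=1 | in {} | out {0,1,2} | prev {} | push {}
  [3] u=2 | in {0} | out {0,1,2} | prev {} | push {0}
  [4] u=3 | in {} | out {0} | prev {} | push {1}
  [5] u=4 | in {0} | out {0} | prev {} | push {}
  [6] u=5 | in {} | out {0,1,2} | prev {} | push {2,3}
  [7] u=6 | in {0,1,2} | out {0} | ==
  [8] u=0 | in {0,1,2} | out {0,1,2} | ==
  [9] u=1 | in {0} | out {0,1,2} | ==
  [10] u=2 | in {0,1,2} | out {0,1,2} | ==
  [11] u=3 | in {0,1,2} | out {0} | ==

Converged values:
  [0] {0,1,2}
  [1] {0,1,2}
  [2] {0,1,2}
  [3] {0}
  [4] {0}
  [5] {0,1,2}
  [6] {0}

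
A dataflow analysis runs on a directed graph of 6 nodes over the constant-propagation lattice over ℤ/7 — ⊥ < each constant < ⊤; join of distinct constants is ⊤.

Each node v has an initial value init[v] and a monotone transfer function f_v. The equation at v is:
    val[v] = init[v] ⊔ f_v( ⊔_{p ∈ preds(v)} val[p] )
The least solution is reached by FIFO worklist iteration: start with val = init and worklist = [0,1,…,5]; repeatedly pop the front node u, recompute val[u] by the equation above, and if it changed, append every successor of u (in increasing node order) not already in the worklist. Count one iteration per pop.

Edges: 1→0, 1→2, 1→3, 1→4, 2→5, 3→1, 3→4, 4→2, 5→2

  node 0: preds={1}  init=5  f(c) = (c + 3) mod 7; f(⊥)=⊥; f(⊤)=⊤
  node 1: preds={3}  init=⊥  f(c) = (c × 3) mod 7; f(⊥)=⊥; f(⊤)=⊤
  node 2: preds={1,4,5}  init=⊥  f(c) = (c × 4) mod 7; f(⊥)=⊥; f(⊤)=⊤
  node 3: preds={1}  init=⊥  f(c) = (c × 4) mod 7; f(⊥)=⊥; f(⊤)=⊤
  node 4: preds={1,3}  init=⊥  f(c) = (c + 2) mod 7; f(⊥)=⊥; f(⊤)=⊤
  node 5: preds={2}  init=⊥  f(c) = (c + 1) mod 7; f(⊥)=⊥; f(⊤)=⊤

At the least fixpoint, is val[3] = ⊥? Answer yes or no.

yes

Worklist (6 pops):
  #1 pop 0: in=⊥ → 5 (no change)
  #2 pop 1: in=⊥ → ⊥ (no change)
  #3 pop 2: in=⊥ → ⊥ (no change)
  #4 pop 3: in=⊥ → ⊥ (no change)
  #5 pop 4: in=⊥ → ⊥ (no change)
  #6 pop 5: in=⊥ → ⊥ (no change)

Fixpoint:
  val[0] = 5
  val[1] = ⊥
  val[2] = ⊥
  val[3] = ⊥
  val[4] = ⊥
  val[5] = ⊥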